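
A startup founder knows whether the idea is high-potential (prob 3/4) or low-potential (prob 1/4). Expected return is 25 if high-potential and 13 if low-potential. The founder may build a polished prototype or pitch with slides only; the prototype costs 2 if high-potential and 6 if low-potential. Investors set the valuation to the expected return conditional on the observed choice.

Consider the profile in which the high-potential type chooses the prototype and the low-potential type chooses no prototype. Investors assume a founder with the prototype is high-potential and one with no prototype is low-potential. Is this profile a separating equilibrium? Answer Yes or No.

Under these beliefs, the prototype earns valuation 25 and no prototype earns valuation 13.
high-potential: the prototype nets 25 − 2 = 23; no prototype nets 13. high-potential prefers the prototype.
low-potential: the prototype nets 25 − 6 = 19; no prototype nets 13. low-potential would deviate to the prototype.
low-potential has a profitable deviation, so the profile is not an equilibrium.

No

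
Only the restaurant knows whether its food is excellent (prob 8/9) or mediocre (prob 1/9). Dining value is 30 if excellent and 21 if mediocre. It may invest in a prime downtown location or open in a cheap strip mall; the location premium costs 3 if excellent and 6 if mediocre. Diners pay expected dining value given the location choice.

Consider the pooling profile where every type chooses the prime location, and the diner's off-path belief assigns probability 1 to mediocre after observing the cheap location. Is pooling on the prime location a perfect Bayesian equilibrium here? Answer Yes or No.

Yes

On path, the diner holds the prior and pays 8/9·30 + 1/9·21 = 29. Off path (the cheap location), believing mediocre, it pays 21.
excellent: the prime location nets 29 − 3 = 26; the cheap location nets 21. excellent stays.
mediocre: the prime location nets 29 − 6 = 23; the cheap location nets 21. mediocre stays.
No type deviates, so pooling is sustained.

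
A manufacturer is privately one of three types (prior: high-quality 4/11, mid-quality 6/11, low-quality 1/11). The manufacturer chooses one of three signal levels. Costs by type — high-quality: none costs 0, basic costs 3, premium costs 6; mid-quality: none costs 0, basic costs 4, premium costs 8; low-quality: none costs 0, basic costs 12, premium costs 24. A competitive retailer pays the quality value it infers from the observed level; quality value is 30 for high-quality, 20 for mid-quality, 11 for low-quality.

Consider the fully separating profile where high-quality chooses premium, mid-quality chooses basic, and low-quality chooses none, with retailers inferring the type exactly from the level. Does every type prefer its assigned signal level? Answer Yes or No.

Separating prices: premium → 30, basic → 20, none → 11.
high-quality (assigned premium): none: 11 − 0 = 11; basic: 20 − 3 = 17; premium: 30 − 6 = 24. high-quality stays.
mid-quality (assigned basic): none: 11 − 0 = 11; basic: 20 − 4 = 16; premium: 30 − 8 = 22. mid-quality prefers premium.
low-quality (assigned none): none: 11 − 0 = 11; basic: 20 − 12 = 8; premium: 30 − 24 = 6. low-quality stays.
At least one type deviates; the separating profile fails.

No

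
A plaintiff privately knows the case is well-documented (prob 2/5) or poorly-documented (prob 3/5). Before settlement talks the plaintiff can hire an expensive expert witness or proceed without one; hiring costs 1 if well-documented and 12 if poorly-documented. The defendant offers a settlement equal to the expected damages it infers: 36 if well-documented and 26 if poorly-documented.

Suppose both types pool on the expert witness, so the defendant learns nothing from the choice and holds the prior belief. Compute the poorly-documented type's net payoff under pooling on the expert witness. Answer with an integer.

Pooled settlement = 2/5·36 + 3/5·26 = 30.
poorly-documented pays cost 12 for the expert witness, so net payoff = 30 − 12 = 18.

18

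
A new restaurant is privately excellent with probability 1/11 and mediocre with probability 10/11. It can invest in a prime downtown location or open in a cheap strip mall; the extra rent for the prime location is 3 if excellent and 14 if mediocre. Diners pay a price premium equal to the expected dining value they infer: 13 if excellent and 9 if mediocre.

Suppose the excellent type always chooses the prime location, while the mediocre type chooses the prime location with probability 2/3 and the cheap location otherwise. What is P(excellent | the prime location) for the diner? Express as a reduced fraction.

P(the prime location) = (1/11)·1 + (10/11)·(2/3) = 23/33.
By Bayes' rule, P(excellent | the prime location) = (1/11) / (23/33) = 3/23.

3/23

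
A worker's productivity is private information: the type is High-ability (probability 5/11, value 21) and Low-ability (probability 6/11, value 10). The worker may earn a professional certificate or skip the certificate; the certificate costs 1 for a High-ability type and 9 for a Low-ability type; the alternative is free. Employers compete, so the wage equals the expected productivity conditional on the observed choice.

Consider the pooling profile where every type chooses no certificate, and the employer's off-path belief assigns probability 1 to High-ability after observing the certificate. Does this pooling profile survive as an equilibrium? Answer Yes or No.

No

On path, the employer holds the prior and pays 5/11·21 + 6/11·10 = 15. Off path (the certificate), believing High-ability, it pays 21.
High-ability: no certificate nets 15; the certificate nets 21 − 1 = 20. High-ability would deviate.
Low-ability: no certificate nets 15; the certificate nets 21 − 9 = 12. Low-ability stays.
A type deviates, so pooling fails.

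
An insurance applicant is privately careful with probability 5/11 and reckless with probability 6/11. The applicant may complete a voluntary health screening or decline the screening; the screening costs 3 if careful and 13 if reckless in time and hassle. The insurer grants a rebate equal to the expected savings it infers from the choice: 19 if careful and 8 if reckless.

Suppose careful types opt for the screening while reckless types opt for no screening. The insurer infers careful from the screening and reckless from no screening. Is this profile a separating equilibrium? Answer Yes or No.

Yes

Under these beliefs, the screening earns rebate 19 and no screening earns rebate 8.
careful: the screening nets 19 − 3 = 16; no screening nets 8. careful prefers the screening.
reckless: the screening nets 19 − 13 = 6; no screening nets 8. reckless prefers no screening.
Neither type deviates, so the separating profile is an equilibrium.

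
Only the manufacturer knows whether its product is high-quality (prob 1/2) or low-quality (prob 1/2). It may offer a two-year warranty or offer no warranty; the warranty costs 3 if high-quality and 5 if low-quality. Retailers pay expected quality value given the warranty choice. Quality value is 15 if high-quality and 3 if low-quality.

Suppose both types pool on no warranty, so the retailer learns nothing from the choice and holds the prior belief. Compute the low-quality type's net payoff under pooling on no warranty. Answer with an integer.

9

Pooled price = 1/2·15 + 1/2·3 = 9.
low-quality pays no cost for no warranty, so net payoff = 9.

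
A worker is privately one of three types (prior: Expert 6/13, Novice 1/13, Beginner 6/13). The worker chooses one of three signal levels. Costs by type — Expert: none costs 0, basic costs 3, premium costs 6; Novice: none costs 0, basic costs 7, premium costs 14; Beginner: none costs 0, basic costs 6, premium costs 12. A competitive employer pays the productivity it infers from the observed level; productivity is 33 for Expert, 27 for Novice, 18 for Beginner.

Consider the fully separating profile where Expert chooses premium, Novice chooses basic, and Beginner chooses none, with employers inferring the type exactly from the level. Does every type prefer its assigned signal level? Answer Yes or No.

Separating wages: premium → 33, basic → 27, none → 18.
Expert (assigned premium): none: 18 − 0 = 18; basic: 27 − 3 = 24; premium: 33 − 6 = 27. Expert stays.
Novice (assigned basic): none: 18 − 0 = 18; basic: 27 − 7 = 20; premium: 33 − 14 = 19. Novice stays.
Beginner (assigned none): none: 18 − 0 = 18; basic: 27 − 6 = 21; premium: 33 − 12 = 21. Beginner prefers basic.
At least one type deviates; the separating profile fails.

No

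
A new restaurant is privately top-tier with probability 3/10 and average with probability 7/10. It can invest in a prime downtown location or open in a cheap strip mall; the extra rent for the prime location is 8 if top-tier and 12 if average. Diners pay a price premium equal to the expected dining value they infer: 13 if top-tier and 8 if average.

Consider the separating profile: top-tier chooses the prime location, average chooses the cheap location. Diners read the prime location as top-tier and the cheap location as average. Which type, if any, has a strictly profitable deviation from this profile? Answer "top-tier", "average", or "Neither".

The prime location pays 13; the cheap location pays 8.
top-tier: assigned the prime location, nets 13 − 8 = 5; deviating to the cheap location nets 8.
average: assigned the cheap location, nets 8; deviating to the prime location nets 13 − 12 = 1.
The top-tier type gains 3 by deviating.

top-tier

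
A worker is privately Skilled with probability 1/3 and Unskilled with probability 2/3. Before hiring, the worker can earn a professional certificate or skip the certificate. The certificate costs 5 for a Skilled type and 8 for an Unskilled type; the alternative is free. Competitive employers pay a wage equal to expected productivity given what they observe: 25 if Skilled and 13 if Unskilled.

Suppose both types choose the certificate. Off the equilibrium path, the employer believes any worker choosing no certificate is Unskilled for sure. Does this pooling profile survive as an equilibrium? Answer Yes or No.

On path, the employer holds the prior and pays 1/3·25 + 2/3·13 = 17. Off path (no certificate), believing Unskilled, it pays 13.
Skilled: the certificate nets 17 − 5 = 12; no certificate nets 13. Skilled would deviate.
Unskilled: the certificate nets 17 − 8 = 9; no certificate nets 13. Unskilled would deviate.
A type deviates, so pooling fails.

No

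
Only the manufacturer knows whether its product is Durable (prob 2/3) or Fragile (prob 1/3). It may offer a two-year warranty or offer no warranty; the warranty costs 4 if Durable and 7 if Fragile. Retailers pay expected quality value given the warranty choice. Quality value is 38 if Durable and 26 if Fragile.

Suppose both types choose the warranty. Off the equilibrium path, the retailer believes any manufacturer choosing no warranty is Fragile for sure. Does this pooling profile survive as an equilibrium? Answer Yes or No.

Yes

On path, the retailer holds the prior and pays 2/3·38 + 1/3·26 = 34. Off path (no warranty), believing Fragile, it pays 26.
Durable: the warranty nets 34 − 4 = 30; no warranty nets 26. Durable stays.
Fragile: the warranty nets 34 − 7 = 27; no warranty nets 26. Fragile stays.
No type deviates, so pooling is sustained.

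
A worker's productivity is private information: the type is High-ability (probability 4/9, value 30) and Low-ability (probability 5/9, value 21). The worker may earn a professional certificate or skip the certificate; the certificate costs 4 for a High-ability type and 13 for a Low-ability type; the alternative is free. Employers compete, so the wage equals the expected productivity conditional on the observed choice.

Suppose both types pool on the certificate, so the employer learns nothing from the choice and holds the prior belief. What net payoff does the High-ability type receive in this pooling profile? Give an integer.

21

Pooled wage = 4/9·30 + 5/9·21 = 25.
High-ability pays cost 4 for the certificate, so net payoff = 25 − 4 = 21.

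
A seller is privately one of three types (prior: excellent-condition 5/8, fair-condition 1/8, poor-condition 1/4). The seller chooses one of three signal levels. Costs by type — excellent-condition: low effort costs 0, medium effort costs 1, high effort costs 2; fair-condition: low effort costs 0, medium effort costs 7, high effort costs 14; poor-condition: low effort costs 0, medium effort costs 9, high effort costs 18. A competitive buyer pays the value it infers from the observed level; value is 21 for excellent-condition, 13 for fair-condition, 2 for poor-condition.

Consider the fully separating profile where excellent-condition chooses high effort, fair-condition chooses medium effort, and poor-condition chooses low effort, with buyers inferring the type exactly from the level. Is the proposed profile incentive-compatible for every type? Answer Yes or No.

No

Separating prices: high effort → 21, medium effort → 13, low effort → 2.
excellent-condition (assigned high effort): low effort: 2 − 0 = 2; medium effort: 13 − 1 = 12; high effort: 21 − 2 = 19. excellent-condition stays.
fair-condition (assigned medium effort): low effort: 2 − 0 = 2; medium effort: 13 − 7 = 6; high effort: 21 − 14 = 7. fair-condition prefers high effort.
poor-condition (assigned low effort): low effort: 2 − 0 = 2; medium effort: 13 − 9 = 4; high effort: 21 − 18 = 3. poor-condition prefers medium effort.
At least one type deviates; the separating profile fails.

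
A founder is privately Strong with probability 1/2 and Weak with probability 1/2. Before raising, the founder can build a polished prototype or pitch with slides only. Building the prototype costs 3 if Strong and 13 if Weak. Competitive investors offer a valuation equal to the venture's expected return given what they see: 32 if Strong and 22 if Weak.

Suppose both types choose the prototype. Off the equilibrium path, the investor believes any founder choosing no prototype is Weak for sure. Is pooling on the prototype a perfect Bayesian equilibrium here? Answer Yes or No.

No

On path, the investor holds the prior and pays 1/2·32 + 1/2·22 = 27. Off path (no prototype), believing Weak, it pays 22.
Strong: the prototype nets 27 − 3 = 24; no prototype nets 22. Strong stays.
Weak: the prototype nets 27 − 13 = 14; no prototype nets 22. Weak would deviate.
A type deviates, so pooling fails.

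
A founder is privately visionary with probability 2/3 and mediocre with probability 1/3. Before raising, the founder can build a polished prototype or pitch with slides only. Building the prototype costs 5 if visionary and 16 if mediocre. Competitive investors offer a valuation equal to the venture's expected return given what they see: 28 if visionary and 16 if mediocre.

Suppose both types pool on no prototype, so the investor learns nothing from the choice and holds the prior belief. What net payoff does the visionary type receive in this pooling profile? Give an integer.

24

Pooled valuation = 2/3·28 + 1/3·16 = 24.
visionary pays no cost for no prototype, so net payoff = 24.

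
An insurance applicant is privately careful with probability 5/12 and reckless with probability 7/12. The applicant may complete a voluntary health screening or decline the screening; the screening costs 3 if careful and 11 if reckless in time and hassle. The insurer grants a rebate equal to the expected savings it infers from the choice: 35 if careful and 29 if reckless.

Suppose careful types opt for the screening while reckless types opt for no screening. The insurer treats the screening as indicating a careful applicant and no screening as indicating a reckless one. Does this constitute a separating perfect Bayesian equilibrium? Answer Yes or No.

Under these beliefs, the screening earns rebate 35 and no screening earns rebate 29.
careful: the screening nets 35 − 3 = 32; no screening nets 29. careful prefers the screening.
reckless: the screening nets 35 − 11 = 24; no screening nets 29. reckless prefers no screening.
Neither type deviates, so the separating profile is an equilibrium.

Yes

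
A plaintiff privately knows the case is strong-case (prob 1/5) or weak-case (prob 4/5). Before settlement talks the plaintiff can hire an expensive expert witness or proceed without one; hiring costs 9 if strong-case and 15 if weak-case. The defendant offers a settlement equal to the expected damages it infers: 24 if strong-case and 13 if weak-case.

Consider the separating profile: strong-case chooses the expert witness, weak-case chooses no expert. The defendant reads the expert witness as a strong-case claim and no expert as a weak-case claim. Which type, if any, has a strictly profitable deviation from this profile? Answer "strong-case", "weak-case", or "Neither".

Neither

The expert witness pays 24; no expert pays 13.
strong-case: assigned the expert witness, nets 24 − 9 = 15; deviating to no expert nets 13.
weak-case: assigned no expert, nets 13; deviating to the expert witness nets 24 − 15 = 9.
Both types strictly prefer their assigned action; no profitable deviation.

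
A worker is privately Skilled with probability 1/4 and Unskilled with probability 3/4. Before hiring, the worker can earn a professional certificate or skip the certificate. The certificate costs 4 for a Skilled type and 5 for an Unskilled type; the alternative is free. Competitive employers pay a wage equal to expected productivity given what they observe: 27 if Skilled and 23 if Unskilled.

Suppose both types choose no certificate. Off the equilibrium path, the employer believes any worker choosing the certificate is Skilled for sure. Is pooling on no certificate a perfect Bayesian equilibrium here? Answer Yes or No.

On path, the employer holds the prior and pays 1/4·27 + 3/4·23 = 24. Off path (the certificate), believing Skilled, it pays 27.
Skilled: no certificate nets 24; the certificate nets 27 − 4 = 23. Skilled stays.
Unskilled: no certificate nets 24; the certificate nets 27 − 5 = 22. Unskilled stays.
No type deviates, so pooling is sustained.

Yes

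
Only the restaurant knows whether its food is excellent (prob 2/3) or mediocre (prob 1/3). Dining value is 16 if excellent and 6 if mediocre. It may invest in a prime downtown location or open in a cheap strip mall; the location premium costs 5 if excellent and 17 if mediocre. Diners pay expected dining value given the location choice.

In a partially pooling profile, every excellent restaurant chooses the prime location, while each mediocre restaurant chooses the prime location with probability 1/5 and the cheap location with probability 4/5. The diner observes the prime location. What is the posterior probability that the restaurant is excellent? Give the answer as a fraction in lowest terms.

P(the prime location) = (2/3)·1 + (1/3)·(1/5) = 11/15.
By Bayes' rule, P(excellent | the prime location) = (2/3) / (11/15) = 10/11.

10/11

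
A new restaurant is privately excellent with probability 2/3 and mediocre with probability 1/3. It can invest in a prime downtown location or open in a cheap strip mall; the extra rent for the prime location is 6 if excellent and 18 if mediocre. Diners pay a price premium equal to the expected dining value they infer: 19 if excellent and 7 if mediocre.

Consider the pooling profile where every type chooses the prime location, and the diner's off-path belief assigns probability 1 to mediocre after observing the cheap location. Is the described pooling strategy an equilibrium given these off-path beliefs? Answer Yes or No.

On path, the diner holds the prior and pays 2/3·19 + 1/3·7 = 15. Off path (the cheap location), believing mediocre, it pays 7.
excellent: the prime location nets 15 − 6 = 9; the cheap location nets 7. excellent stays.
mediocre: the prime location nets 15 − 18 = -3; the cheap location nets 7. mediocre would deviate.
A type deviates, so pooling fails.

No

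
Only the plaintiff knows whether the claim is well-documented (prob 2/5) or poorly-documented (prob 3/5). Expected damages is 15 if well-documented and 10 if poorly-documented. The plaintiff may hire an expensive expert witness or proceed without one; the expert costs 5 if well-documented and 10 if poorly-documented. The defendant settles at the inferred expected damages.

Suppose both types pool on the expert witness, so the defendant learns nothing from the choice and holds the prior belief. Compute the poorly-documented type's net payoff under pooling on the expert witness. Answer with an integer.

Pooled settlement = 2/5·15 + 3/5·10 = 12.
poorly-documented pays cost 10 for the expert witness, so net payoff = 12 − 10 = 2.

2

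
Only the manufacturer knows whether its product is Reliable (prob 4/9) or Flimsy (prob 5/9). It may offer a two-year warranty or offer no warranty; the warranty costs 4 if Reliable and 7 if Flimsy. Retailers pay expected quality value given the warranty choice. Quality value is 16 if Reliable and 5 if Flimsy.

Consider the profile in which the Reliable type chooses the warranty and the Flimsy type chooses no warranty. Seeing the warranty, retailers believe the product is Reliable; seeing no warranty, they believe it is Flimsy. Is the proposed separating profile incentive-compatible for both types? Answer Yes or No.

No

Under these beliefs, the warranty earns price 16 and no warranty earns price 5.
Reliable: the warranty nets 16 − 4 = 12; no warranty nets 5. Reliable prefers the warranty.
Flimsy: the warranty nets 16 − 7 = 9; no warranty nets 5. Flimsy would deviate to the warranty.
Flimsy has a profitable deviation, so the profile is not an equilibrium.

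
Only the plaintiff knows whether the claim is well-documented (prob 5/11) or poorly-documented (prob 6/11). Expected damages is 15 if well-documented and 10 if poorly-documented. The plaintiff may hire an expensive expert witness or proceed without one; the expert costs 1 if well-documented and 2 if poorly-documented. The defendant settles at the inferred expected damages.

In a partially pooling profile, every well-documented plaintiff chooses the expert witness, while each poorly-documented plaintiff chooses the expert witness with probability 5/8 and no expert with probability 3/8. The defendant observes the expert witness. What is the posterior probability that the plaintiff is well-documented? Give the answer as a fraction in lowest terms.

P(the expert witness) = (5/11)·1 + (6/11)·(5/8) = 35/44.
By Bayes' rule, P(well-documented | the expert witness) = (5/11) / (35/44) = 4/7.

4/7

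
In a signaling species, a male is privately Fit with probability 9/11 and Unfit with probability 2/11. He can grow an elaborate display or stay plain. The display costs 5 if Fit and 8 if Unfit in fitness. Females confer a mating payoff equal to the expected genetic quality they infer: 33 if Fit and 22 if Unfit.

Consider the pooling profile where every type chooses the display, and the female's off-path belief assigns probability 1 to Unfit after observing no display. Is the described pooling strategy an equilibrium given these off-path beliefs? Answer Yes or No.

Yes

On path, the female holds the prior and pays 9/11·33 + 2/11·22 = 31. Off path (no display), believing Unfit, it pays 22.
Fit: the display nets 31 − 5 = 26; no display nets 22. Fit stays.
Unfit: the display nets 31 − 8 = 23; no display nets 22. Unfit stays.
No type deviates, so pooling is sustained.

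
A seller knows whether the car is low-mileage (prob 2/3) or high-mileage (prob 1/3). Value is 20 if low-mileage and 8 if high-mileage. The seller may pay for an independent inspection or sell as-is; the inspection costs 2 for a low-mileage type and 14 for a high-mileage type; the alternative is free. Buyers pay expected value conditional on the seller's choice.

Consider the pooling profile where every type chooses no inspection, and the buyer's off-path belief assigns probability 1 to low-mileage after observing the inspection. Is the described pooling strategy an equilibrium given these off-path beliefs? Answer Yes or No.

On path, the buyer holds the prior and pays 2/3·20 + 1/3·8 = 16. Off path (the inspection), believing low-mileage, it pays 20.
low-mileage: no inspection nets 16; the inspection nets 20 − 2 = 18. low-mileage would deviate.
high-mileage: no inspection nets 16; the inspection nets 20 − 14 = 6. high-mileage stays.
A type deviates, so pooling fails.

No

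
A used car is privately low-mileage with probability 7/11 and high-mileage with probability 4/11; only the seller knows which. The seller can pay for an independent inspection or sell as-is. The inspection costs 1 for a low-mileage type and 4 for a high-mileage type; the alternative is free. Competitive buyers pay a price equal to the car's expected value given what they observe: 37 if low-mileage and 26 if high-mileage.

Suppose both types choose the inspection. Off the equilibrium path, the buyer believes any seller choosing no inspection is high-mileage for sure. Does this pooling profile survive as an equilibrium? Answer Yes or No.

Yes

On path, the buyer holds the prior and pays 7/11·37 + 4/11·26 = 33. Off path (no inspection), believing high-mileage, it pays 26.
low-mileage: the inspection nets 33 − 1 = 32; no inspection nets 26. low-mileage stays.
high-mileage: the inspection nets 33 − 4 = 29; no inspection nets 26. high-mileage stays.
No type deviates, so pooling is sustained.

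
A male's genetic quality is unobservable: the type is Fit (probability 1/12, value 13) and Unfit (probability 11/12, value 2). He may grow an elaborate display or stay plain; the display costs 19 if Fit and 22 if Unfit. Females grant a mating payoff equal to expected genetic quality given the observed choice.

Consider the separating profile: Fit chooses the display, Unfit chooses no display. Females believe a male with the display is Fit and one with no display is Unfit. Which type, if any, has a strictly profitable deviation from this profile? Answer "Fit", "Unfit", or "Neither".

Fit

The display pays 13; no display pays 2.
Fit: assigned the display, nets 13 − 19 = -6; deviating to no display nets 2.
Unfit: assigned no display, nets 2; deviating to the display nets 13 − 22 = -9.
The Fit type gains 8 by deviating.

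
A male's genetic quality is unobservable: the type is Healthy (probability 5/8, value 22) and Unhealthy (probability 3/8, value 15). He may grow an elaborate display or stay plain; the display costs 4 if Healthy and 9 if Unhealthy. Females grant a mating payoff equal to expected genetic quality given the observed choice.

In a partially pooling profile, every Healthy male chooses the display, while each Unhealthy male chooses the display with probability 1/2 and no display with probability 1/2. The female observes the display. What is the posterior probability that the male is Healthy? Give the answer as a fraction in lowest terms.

P(the display) = (5/8)·1 + (3/8)·(1/2) = 13/16.
By Bayes' rule, P(Healthy | the display) = (5/8) / (13/16) = 10/13.

10/13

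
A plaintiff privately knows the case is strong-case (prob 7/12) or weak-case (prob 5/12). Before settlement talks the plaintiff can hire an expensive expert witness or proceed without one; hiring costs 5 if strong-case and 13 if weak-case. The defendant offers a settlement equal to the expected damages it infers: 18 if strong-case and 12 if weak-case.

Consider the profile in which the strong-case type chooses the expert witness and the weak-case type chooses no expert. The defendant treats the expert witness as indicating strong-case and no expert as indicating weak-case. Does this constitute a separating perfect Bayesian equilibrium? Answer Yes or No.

Yes

Under these beliefs, the expert witness earns settlement 18 and no expert earns settlement 12.
strong-case: the expert witness nets 18 − 5 = 13; no expert nets 12. strong-case prefers the expert witness.
weak-case: the expert witness nets 18 − 13 = 5; no expert nets 12. weak-case prefers no expert.
Neither type deviates, so the separating profile is an equilibrium.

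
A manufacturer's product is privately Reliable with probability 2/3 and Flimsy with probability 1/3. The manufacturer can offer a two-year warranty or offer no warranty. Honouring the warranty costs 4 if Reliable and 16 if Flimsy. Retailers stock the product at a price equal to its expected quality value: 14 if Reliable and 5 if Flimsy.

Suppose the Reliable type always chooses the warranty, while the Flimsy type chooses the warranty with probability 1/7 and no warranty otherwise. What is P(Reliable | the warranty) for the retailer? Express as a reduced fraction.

14/15

P(the warranty) = (2/3)·1 + (1/3)·(1/7) = 5/7.
By Bayes' rule, P(Reliable | the warranty) = (2/3) / (5/7) = 14/15.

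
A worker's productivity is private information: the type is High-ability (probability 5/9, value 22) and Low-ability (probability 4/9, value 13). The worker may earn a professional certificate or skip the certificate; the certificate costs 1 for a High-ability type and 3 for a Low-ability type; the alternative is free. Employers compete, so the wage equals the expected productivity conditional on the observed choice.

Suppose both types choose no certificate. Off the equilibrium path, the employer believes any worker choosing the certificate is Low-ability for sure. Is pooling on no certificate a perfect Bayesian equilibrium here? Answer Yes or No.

Yes

On path, the employer holds the prior and pays 5/9·22 + 4/9·13 = 18. Off path (the certificate), believing Low-ability, it pays 13.
High-ability: no certificate nets 18; the certificate nets 13 − 1 = 12. High-ability stays.
Low-ability: no certificate nets 18; the certificate nets 13 − 3 = 10. Low-ability stays.
No type deviates, so pooling is sustained.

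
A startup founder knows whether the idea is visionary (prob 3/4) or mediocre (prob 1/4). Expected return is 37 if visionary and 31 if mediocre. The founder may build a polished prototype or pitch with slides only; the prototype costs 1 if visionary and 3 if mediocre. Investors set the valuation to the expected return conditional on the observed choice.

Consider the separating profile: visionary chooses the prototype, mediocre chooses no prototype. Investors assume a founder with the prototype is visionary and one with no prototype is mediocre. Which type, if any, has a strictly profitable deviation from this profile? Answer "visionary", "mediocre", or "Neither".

mediocre

The prototype pays 37; no prototype pays 31.
visionary: assigned the prototype, nets 37 − 1 = 36; deviating to no prototype nets 31.
mediocre: assigned no prototype, nets 31; deviating to the prototype nets 37 − 3 = 34.
The mediocre type gains 3 by deviating.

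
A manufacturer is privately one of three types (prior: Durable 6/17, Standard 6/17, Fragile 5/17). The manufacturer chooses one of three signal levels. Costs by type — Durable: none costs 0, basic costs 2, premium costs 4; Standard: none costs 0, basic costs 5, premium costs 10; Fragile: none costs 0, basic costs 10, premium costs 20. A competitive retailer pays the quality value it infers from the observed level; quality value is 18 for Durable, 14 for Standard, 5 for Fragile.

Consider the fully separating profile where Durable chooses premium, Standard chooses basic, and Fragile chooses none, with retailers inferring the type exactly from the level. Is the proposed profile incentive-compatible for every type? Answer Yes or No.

Yes

Separating prices: premium → 18, basic → 14, none → 5.
Durable (assigned premium): none: 5 − 0 = 5; basic: 14 − 2 = 12; premium: 18 − 4 = 14. Durable stays.
Standard (assigned basic): none: 5 − 0 = 5; basic: 14 − 5 = 9; premium: 18 − 10 = 8. Standard stays.
Fragile (assigned none): none: 5 − 0 = 5; basic: 14 − 10 = 4; premium: 18 − 20 = -2. Fragile stays.
Every type prefers its assigned level; separation holds.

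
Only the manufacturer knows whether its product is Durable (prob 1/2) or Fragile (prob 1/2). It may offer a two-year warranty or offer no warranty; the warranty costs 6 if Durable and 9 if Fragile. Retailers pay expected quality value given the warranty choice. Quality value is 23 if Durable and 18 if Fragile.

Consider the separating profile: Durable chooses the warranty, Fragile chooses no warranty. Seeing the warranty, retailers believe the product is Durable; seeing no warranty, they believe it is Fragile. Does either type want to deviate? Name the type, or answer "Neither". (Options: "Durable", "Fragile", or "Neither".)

The warranty pays 23; no warranty pays 18.
Durable: assigned the warranty, nets 23 − 6 = 17; deviating to no warranty nets 18.
Fragile: assigned no warranty, nets 18; deviating to the warranty nets 23 − 9 = 14.
The Durable type gains 1 by deviating.

Durable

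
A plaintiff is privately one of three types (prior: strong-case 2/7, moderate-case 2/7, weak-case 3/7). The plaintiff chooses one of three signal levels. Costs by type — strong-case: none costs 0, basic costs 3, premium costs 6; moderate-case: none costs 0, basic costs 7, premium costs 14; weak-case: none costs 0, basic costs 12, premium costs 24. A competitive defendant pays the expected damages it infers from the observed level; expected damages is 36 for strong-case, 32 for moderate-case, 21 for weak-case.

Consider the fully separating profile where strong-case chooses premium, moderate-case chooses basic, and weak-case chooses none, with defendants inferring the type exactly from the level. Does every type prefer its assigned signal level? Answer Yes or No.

Separating settlements: premium → 36, basic → 32, none → 21.
strong-case (assigned premium): none: 21 − 0 = 21; basic: 32 − 3 = 29; premium: 36 − 6 = 30. strong-case stays.
moderate-case (assigned basic): none: 21 − 0 = 21; basic: 32 − 7 = 25; premium: 36 − 14 = 22. moderate-case stays.
weak-case (assigned none): none: 21 − 0 = 21; basic: 32 − 12 = 20; premium: 36 − 24 = 12. weak-case stays.
Every type prefers its assigned level; separation holds.

Yes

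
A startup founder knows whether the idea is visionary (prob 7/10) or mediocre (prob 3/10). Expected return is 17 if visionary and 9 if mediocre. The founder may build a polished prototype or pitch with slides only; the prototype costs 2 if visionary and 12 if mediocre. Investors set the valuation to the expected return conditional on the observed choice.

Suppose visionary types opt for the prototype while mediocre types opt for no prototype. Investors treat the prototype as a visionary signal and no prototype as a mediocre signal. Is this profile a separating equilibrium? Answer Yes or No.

Yes

Under these beliefs, the prototype earns valuation 17 and no prototype earns valuation 9.
visionary: the prototype nets 17 − 2 = 15; no prototype nets 9. visionary prefers the prototype.
mediocre: the prototype nets 17 − 12 = 5; no prototype nets 9. mediocre prefers no prototype.
Neither type deviates, so the separating profile is an equilibrium.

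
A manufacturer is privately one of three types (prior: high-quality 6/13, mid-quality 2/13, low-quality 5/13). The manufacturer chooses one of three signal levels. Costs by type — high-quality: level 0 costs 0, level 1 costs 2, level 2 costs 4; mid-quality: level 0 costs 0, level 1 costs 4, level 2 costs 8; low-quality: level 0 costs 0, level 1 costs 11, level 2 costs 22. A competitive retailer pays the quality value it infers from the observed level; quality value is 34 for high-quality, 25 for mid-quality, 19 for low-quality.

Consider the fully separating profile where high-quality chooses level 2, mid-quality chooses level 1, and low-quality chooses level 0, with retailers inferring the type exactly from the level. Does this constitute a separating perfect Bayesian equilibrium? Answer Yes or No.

Separating prices: level 2 → 34, level 1 → 25, level 0 → 19.
high-quality (assigned level 2): level 0: 19 − 0 = 19; level 1: 25 − 2 = 23; level 2: 34 − 4 = 30. high-quality stays.
mid-quality (assigned level 1): level 0: 19 − 0 = 19; level 1: 25 − 4 = 21; level 2: 34 − 8 = 26. mid-quality prefers level 2.
low-quality (assigned level 0): level 0: 19 − 0 = 19; level 1: 25 − 11 = 14; level 2: 34 − 22 = 12. low-quality stays.
At least one type deviates; the separating profile fails.

No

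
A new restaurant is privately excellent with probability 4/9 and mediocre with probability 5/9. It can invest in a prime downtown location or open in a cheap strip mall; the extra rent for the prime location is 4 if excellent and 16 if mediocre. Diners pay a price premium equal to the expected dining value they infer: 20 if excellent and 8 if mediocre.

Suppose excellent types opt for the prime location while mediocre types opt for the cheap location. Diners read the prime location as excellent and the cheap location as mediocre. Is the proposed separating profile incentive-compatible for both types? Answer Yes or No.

Yes

Under these beliefs, the prime location earns price premium 20 and the cheap location earns price premium 8.
excellent: the prime location nets 20 − 4 = 16; the cheap location nets 8. excellent prefers the prime location.
mediocre: the prime location nets 20 − 16 = 4; the cheap location nets 8. mediocre prefers the cheap location.
Neither type deviates, so the separating profile is an equilibrium.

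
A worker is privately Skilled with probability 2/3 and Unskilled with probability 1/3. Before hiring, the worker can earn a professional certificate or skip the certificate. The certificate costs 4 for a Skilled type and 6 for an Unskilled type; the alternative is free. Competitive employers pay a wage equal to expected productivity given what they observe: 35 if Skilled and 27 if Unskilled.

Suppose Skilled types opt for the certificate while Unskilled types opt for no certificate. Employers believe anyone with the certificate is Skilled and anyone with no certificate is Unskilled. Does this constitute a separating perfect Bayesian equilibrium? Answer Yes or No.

No

Under these beliefs, the certificate earns wage 35 and no certificate earns wage 27.
Skilled: the certificate nets 35 − 4 = 31; no certificate nets 27. Skilled prefers the certificate.
Unskilled: the certificate nets 35 − 6 = 29; no certificate nets 27. Unskilled would deviate to the certificate.
Unskilled has a profitable deviation, so the profile is not an equilibrium.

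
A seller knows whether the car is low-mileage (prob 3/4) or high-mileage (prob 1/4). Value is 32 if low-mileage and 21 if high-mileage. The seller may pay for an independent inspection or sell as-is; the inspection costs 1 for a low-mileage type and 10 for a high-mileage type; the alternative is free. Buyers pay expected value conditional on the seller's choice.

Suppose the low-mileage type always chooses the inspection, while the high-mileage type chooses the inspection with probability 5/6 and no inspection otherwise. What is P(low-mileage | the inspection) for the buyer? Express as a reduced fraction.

18/23

P(the inspection) = (3/4)·1 + (1/4)·(5/6) = 23/24.
By Bayes' rule, P(low-mileage | the inspection) = (3/4) / (23/24) = 18/23.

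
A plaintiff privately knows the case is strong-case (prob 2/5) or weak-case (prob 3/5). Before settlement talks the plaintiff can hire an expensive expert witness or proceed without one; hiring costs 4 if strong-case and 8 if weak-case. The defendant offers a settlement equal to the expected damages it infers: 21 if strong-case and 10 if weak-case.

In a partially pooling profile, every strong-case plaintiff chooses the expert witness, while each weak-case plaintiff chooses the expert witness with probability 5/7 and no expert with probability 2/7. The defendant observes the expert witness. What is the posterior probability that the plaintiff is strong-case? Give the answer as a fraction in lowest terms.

14/29

P(the expert witness) = (2/5)·1 + (3/5)·(5/7) = 29/35.
By Bayes' rule, P(strong-case | the expert witness) = (2/5) / (29/35) = 14/29.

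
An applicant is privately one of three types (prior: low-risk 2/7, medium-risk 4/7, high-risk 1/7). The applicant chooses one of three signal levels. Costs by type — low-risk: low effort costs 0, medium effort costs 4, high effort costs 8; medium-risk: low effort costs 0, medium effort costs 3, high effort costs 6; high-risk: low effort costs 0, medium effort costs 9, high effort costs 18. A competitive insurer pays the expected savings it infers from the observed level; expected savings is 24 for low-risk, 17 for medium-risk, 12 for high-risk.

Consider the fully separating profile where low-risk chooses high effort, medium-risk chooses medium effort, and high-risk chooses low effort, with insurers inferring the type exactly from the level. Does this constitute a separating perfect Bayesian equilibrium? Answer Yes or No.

Separating rebates: high effort → 24, medium effort → 17, low effort → 12.
low-risk (assigned high effort): low effort: 12 − 0 = 12; medium effort: 17 − 4 = 13; high effort: 24 − 8 = 16. low-risk stays.
medium-risk (assigned medium effort): low effort: 12 − 0 = 12; medium effort: 17 − 3 = 14; high effort: 24 − 6 = 18. medium-risk prefers high effort.
high-risk (assigned low effort): low effort: 12 − 0 = 12; medium effort: 17 − 9 = 8; high effort: 24 − 18 = 6. high-risk stays.
At least one type deviates; the separating profile fails.

No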